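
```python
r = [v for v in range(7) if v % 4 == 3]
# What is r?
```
Trace:
  v=0
  v=1
  v=2
  v=3
  v=4
  v=5
  v=6
  r=[3]

Final answer: [3]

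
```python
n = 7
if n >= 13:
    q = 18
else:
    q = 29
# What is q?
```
Trace:
  n=7
  n=7, q=29

Final answer: 29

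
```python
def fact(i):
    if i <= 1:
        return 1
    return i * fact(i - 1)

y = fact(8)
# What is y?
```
Call trace:
fact(i=8)
  fact(i=7)
    fact(i=6)
      fact(i=5)
        fact(i=4)
          fact(i=3)
            fact(i=2)
              fact(i=1)
              -> return 1
            -> return 2
          -> return 6
        -> return 24
      -> return 120
    -> return 720
  -> return 5040
-> return 40320

Final answer: 40320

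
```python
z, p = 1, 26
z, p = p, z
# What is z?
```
Trace:
  z=1, p=26
  z=26, p=1

Final answer: 26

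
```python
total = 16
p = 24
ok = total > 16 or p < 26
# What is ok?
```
Trace:
  total=16
  total=16, p=24
  total=16, p=24, ok=True

Final answer: True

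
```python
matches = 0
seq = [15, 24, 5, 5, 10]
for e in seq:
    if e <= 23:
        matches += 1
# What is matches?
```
Trace:
  matches=0
  matches=1, e=15
  matches=1, e=24
  matches=2, e=5
  matches=3, e=5
  matches=4, e=10

Final answer: 4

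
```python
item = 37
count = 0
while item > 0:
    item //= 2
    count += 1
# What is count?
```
Trace:
  item=37
  item=37, count=0
  item=18, count=1
  item=9, count=2
  item=4, count=3
  item=2, count=4
  item=1, count=5
  item=0, count=6

Final answer: 6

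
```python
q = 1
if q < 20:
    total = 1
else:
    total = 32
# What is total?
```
Trace:
  q=1
  q=1, total=1

Final answer: 1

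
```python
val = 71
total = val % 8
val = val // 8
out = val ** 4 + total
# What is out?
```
Trace:
  val=71
  val=71, total=7
  val=8, total=7
  val=8, total=7, out=4103

Final answer: 4103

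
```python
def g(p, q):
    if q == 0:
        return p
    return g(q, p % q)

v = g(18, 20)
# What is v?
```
Call trace:
g(p=18, q=20)
  g(p=20, q=18)
    g(p=18, q=2)
      g(p=2, q=0)
      -> return 2
    -> return 2
  -> return 2
-> return 2

Final answer: 2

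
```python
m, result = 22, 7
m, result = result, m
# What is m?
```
Trace:
  m=22, result=7
  m=7, result=22

Final answer: 7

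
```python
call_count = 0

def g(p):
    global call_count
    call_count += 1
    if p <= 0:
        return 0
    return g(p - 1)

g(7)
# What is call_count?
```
Call trace:
g(p=7)
  g(p=6)
    g(p=5)
      g(p=4)
        g(p=3)
          g(p=2)
            g(p=1)
              g(p=0)
              -> return 0
            -> return 0
          -> return 0
        -> return 0
      -> return 0
    -> return 0
  -> return 0
-> return 0

call_count is incremented once per call. g is entered once for each p = 7, 6, 5, 4, 3, 2, 1, 0 (the p <= 0 call returns without recursing), i.e. 7 + 1 calls.
call_count = 8

Final answer: 8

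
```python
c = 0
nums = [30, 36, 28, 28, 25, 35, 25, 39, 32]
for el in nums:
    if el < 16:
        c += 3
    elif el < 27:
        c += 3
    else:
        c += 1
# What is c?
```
Trace:
  c=0
  c=1, el=30
  c=2, el=36
  c=3, el=28
  c=4, el=28
  c=7, el=25
  c=8, el=35
  c=11, el=25
  c=12, el=39
  c=13, el=32

Final answer: 13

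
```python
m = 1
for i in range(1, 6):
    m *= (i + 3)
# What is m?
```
Trace:
  m=1
  m=4, i=1
  m=20, i=2
  m=120, i=3
  m=840, i=4
  m=6720, i=5

Final answer: 6720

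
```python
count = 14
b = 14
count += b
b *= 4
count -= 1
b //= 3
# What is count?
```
Trace:
  count=14
  count=14, b=14
  count=28, b=14
  count=28, b=56
  count=27, b=56
  count=27, b=18

Final answer: 27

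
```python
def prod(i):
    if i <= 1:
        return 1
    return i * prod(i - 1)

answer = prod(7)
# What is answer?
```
Call trace:
prod(i=7)
  prod(i=6)
    prod(i=5)
      prod(i=4)
        prod(i=3)
          prod(i=2)
            prod(i=1)
            -> return 1
          -> return 2
        -> return 6
      -> return 24
    -> return 120
  -> return 720
-> return 5040

Final answer: 5040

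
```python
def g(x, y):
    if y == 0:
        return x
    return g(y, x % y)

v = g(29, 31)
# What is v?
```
Call trace:
g(x=29, y=31)
  g(x=31, y=29)
    g(x=29, y=2)
      g(x=2, y=1)
        g(x=1, y=0)
        -> return 1
      -> return 1
    -> return 1
  -> return 1
-> return 1

Final answer: 1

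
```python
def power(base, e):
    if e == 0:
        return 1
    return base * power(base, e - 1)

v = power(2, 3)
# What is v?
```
Call trace:
power(base=2, e=3)
  power(base=2, e=2)
    power(base=2, e=1)
      power(base=2, e=0)
      -> return 1
    -> return 2
  -> return 4
-> return 8

Final answer: 8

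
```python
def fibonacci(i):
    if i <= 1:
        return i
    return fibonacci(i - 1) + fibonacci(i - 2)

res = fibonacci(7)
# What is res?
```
Call trace (a repeated sub-call is expanded the first time; later identical calls just restate its return value):
fibonacci(i=7)
  fibonacci(i=6)
    fibonacci(i=5)
      fibonacci(i=4)
        fibonacci(i=3)
          fibonacci(i=2)
            fibonacci(i=1)
            -> return 1
            fibonacci(i=0)
            -> return 0
          -> return 1
          fibonacci(i=1)
          -> return 1
        -> return 2
        fibonacci(i=2) -> return 1  (same call as traced above)
      -> return 3
      fibonacci(i=3) -> return 2  (same call as traced above)
    -> return 5
    fibonacci(i=4) -> return 3  (same call as traced above)
  -> return 8
  fibonacci(i=5) -> return 5  (same call as traced above)
-> return 13

Final answer: 13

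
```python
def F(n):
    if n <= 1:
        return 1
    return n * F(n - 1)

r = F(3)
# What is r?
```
Call trace:
F(n=3)
  F(n=2)
    F(n=1)
    -> return 1
  -> return 2
-> return 6

Final answer: 6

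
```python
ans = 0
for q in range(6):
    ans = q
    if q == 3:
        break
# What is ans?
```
Trace:
  ans=0
  ans=0, q=0
  ans=1, q=1
  ans=2, q=2
  ans=3, q=3

Final answer: 3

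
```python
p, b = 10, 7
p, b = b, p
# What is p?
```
Trace:
  p=10, b=7
  p=7, b=10

Final answer: 7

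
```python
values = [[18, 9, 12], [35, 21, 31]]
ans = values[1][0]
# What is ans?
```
Trace:
  values=[[18, 9, 12], [35, 21, 31]]
  values=[[18, 9, 12], [35, 21, 31]], ans=35

Final answer: 35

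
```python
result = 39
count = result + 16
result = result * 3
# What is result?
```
Trace:
  result=39
  result=39, count=55
  result=117, count=55

Final answer: 117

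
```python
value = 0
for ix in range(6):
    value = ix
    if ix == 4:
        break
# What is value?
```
Trace:
  value=0
  value=0, ix=0
  value=1, ix=1
  value=2, ix=2
  value=3, ix=3
  value=4, ix=4

Final answer: 4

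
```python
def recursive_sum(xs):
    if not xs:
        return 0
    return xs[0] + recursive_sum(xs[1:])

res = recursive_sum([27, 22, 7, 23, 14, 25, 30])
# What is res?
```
Call trace:
recursive_sum(xs=[27, 22, 7, 23, 14, 25, 30])
  recursive_sum(xs=[22, 7, 23, 14, 25, 30])
    recursive_sum(xs=[7, 23, 14, 25, 30])
      recursive_sum(xs=[23, 14, 25, 30])
        recursive_sum(xs=[14, 25, 30])
          recursive_sum(xs=[25, 30])
            recursive_sum(xs=[30])
              recursive_sum(xs=[])
              -> return 0
            -> return 30
          -> return 55
        -> return 69
      -> return 92
    -> return 99
  -> return 121
-> return 148

Final answer: 148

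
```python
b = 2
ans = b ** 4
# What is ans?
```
Trace:
  b=2
  b=2, ans=16

Final answer: 16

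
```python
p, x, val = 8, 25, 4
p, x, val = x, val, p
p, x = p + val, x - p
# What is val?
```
Trace:
  p=8, x=25, val=4
  p=25, x=4, val=8
  p=33, x=-21, val=8

Final answer: 8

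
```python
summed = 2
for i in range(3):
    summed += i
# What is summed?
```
Trace:
  summed=2
  summed=2, i=0
  summed=3, i=1
  summed=5, i=2

Final answer: 5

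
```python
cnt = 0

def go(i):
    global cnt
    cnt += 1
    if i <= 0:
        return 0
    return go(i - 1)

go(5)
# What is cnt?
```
Call trace:
go(i=5)
  go(i=4)
    go(i=3)
      go(i=2)
        go(i=1)
          go(i=0)
          -> return 0
        -> return 0
      -> return 0
    -> return 0
  -> return 0
-> return 0

cnt is incremented once per call. go is entered once for each i = 5, 4, 3, 2, 1, 0 (the i <= 0 call returns without recursing), i.e. 5 + 1 calls.
cnt = 6

Final answer: 6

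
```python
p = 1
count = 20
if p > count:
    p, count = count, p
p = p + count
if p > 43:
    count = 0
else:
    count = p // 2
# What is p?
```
Trace:
  p=1
  p=1, count=20
  p=1, count=20
  p=21, count=20
  p=21, count=10

Final answer: 21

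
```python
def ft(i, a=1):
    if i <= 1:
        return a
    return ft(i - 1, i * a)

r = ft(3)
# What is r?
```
Call trace:
ft(i=3, a=1)
  ft(i=2, a=3)
    ft(i=1, a=6)
    -> return 6
  -> return 6
-> return 6

Final answer: 6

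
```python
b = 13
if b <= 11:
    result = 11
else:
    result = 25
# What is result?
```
Trace:
  b=13
  b=13, result=25

Final answer: 25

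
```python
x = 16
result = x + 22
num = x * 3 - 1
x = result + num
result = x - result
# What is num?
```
Trace:
  x=16
  x=16, result=38
  x=16, result=38, num=47
  x=85, result=38, num=47
  x=85, result=47, num=47

Final answer: 47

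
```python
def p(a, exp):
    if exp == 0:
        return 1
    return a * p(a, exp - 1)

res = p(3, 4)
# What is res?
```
Call trace:
p(a=3, exp=4)
  p(a=3, exp=3)
    p(a=3, exp=2)
      p(a=3, exp=1)
        p(a=3, exp=0)
        -> return 1
      -> return 3
    -> return 9
  -> return 27
-> return 81

Final answer: 81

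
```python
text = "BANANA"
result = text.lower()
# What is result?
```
Trace:
  text='BANANA'
  text='BANANA', result='banana'

Final answer: 'banana'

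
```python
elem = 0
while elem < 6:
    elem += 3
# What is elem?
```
Trace:
  elem=0
  elem=3
  elem=6

Final answer: 6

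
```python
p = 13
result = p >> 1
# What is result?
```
Trace:
  p=13
  p=13, result=6

Final answer: 6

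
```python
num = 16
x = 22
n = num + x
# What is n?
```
Trace:
  num=16
  num=16, x=22
  num=16, x=22, n=38

Final answer: 38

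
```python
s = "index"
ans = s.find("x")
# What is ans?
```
Trace:
  s='index'
  s='index', ans=4

Final answer: 4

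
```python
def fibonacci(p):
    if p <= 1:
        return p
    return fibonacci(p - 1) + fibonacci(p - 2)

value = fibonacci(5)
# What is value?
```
Call trace (a repeated sub-call is expanded the first time; later identical calls just restate its return value):
fibonacci(p=5)
  fibonacci(p=4)
    fibonacci(p=3)
      fibonacci(p=2)
        fibonacci(p=1)
        -> return 1
        fibonacci(p=0)
        -> return 0
      -> return 1
      fibonacci(p=1)
      -> return 1
    -> return 2
    fibonacci(p=2) -> return 1  (same call as traced above)
  -> return 3
  fibonacci(p=3) -> return 2  (same call as traced above)
-> return 5

Final answer: 5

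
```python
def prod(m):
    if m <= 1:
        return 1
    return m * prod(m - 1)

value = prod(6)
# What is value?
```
Call trace:
prod(m=6)
  prod(m=5)
    prod(m=4)
      prod(m=3)
        prod(m=2)
          prod(m=1)
          -> return 1
        -> return 2
      -> return 6
    -> return 24
  -> return 120
-> return 720

Final answer: 720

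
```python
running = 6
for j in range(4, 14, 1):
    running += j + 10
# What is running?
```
Trace:
  running=6
  running=20, j=4
  running=35, j=5
  running=51, j=6
  running=68, j=7
  running=86, j=8
  running=105, j=9
  running=125, j=10
  running=146, j=11
  running=168, j=12
  running=191, j=13

Final answer: 191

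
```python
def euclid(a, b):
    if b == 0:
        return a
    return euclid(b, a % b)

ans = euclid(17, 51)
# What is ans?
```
Call trace:
euclid(a=17, b=51)
  euclid(a=51, b=17)
    euclid(a=17, b=0)
    -> return 17
  -> return 17
-> return 17

Final answer: 17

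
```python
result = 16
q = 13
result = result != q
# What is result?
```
Trace:
  result=16
  result=16, q=13
  result=True, q=13

Final answer: True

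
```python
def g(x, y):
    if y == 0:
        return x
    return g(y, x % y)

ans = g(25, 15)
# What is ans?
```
Call trace:
g(x=25, y=15)
  g(x=15, y=10)
    g(x=10, y=5)
      g(x=5, y=0)
      -> return 5
    -> return 5
  -> return 5
-> return 5

Final answer: 5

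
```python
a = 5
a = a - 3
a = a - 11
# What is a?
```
Trace:
  a=5
  a=2
  a=-9

Final answer: -9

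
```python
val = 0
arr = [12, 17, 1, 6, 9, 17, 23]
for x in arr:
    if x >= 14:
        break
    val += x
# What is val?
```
Trace:
  val=0
  val=12, x=12
  val=12, x=17

Final answer: 12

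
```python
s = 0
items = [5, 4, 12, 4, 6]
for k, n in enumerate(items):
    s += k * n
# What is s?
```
Trace:
  s=0
  s=0, k=0, n=5
  s=4, k=1, n=4
  s=28, k=2, n=12
  s=40, k=3, n=4
  s=64, k=4, n=6

Final answer: 64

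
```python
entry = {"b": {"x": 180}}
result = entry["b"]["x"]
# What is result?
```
Trace:
  entry={'b': {'x': 180}}
  entry={'b': {'x': 180}}, result=180

Final answer: 180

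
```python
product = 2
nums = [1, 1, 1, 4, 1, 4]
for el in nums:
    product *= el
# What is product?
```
Trace:
  product=2
  product=2, el=1
  product=2, el=1
  product=2, el=1
  product=8, el=4
  product=8, el=1
  product=32, el=4

Final answer: 32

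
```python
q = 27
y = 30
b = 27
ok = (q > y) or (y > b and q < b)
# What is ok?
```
Trace:
  q=27
  q=27, y=30
  q=27, y=30, b=27
  q=27, y=30, b=27, ok=False

Final answer: False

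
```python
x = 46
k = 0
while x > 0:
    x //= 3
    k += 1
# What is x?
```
Trace:
  x=46
  x=46, k=0
  x=15, k=1
  x=5, k=2
  x=1, k=3
  x=0, k=4

Final answer: 0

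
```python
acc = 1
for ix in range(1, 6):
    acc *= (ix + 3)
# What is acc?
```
Trace:
  acc=1
  acc=4, ix=1
  acc=20, ix=2
  acc=120, ix=3
  acc=840, ix=4
  acc=6720, ix=5

Final answer: 6720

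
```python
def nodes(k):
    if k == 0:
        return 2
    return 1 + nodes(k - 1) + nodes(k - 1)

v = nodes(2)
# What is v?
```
Call trace (a repeated sub-call is expanded the first time; later identical calls just restate its return value):
nodes(k=2)
  nodes(k=1)
    nodes(k=0)
    -> return 2
    nodes(k=0)
    -> return 2
  -> return 5
  nodes(k=1) -> return 5  (same call as traced above)
-> return 11

Final answer: 11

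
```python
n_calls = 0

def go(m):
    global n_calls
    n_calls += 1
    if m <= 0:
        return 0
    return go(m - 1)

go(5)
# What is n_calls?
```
Call trace:
go(m=5)
  go(m=4)
    go(m=3)
      go(m=2)
        go(m=1)
          go(m=0)
          -> return 0
        -> return 0
      -> return 0
    -> return 0
  -> return 0
-> return 0

n_calls is incremented once per call. go is entered once for each m = 5, 4, 3, 2, 1, 0 (the m <= 0 call returns without recursing), i.e. 5 + 1 calls.
n_calls = 6

Final answer: 6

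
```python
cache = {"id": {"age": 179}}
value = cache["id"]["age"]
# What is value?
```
Trace:
  cache={'id': {'age': 179}}
  cache={'id': {'age': 179}}, value=179

Final answer: 179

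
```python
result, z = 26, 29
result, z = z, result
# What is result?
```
Trace:
  result=26, z=29
  result=29, z=26

Final answer: 29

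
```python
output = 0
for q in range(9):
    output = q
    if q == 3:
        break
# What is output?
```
Trace:
  output=0
  output=0, q=0
  output=1, q=1
  output=2, q=2
  output=3, q=3

Final answer: 3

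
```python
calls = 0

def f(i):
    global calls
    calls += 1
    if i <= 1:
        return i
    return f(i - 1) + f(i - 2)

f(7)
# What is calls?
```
Call trace (a repeated sub-call is expanded the first time; later identical calls just restate its return value):
f(i=7)
  f(i=6)
    f(i=5)
      f(i=4)
        f(i=3)
          f(i=2)
            f(i=1)
            -> return 1
            f(i=0)
            -> return 0
          -> return 1
          f(i=1)
          -> return 1
        -> return 2
        f(i=2) -> return 1  (same call as traced above)
      -> return 3
      f(i=3) -> return 2  (same call as traced above)
    -> return 5
    f(i=4) -> return 3  (same call as traced above)
  -> return 8
  f(i=5) -> return 5  (same call as traced above)
-> return 13

calls is incremented once per call, so count the calls in each subtree. Let C(i) = number of calls made by f(i).
C(0) = C(1) = 1 (base case, no recursion); C(i) = 1 + C(i - 1) + C(i - 2) otherwise.
C(2) = 1 + C(1) + C(0) = 1 + 1 + 1 = 3
C(3) = 1 + C(2) + C(1) = 1 + 3 + 1 = 5
C(4) = 1 + C(3) + C(2) = 1 + 5 + 3 = 9
C(5) = 1 + C(4) + C(3) = 1 + 9 + 5 = 15
C(6) = 1 + C(5) + C(4) = 1 + 15 + 9 = 25
C(7) = 1 + C(6) + C(5) = 1 + 25 + 15 = 41
calls = C(7) = 41

Final answer: 41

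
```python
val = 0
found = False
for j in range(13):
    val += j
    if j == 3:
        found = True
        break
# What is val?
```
Trace:
  val=0
  val=0, found=False
  val=0, found=False, j=0
  val=1, found=False, j=1
  val=3, found=False, j=2
  val=6, found=True, j=3

Final answer: 6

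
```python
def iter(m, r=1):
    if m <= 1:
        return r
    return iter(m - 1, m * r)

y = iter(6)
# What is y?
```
Call trace:
iter(m=6, r=1)
  iter(m=5, r=6)
    iter(m=4, r=30)
      iter(m=3, r=120)
        iter(m=2, r=360)
          iter(m=1, r=720)
          -> return 720
        -> return 720
      -> return 720
    -> return 720
  -> return 720
-> return 720

Final answer: 720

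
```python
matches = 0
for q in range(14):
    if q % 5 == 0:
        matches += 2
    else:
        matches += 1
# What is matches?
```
Trace:
  matches=0
  matches=2, q=0
  matches=3, q=1
  matches=4, q=2
  matches=5, q=3
  matches=6, q=4
  matches=8, q=5
  matches=9, q=6
  matches=10, q=7
  matches=11, q=8
  matches=12, q=9
  matches=14, q=10
  matches=15, q=11
  matches=16, q=12
  matches=17, q=13

Final answer: 17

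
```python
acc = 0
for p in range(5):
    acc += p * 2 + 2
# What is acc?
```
Trace:
  acc=0
  acc=2, p=0
  acc=6, p=1
  acc=12, p=2
  acc=20, p=3
  acc=30, p=4

Final answer: 30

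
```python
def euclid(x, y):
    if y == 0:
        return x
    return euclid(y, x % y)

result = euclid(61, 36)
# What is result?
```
Call trace:
euclid(x=61, y=36)
  euclid(x=36, y=25)
    euclid(x=25, y=11)
      euclid(x=11, y=3)
        euclid(x=3, y=2)
          euclid(x=2, y=1)
            euclid(x=1, y=0)
            -> return 1
          -> return 1
        -> return 1
      -> return 1
    -> return 1
  -> return 1
-> return 1

Final answer: 1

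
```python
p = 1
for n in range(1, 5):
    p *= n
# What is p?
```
Trace:
  p=1
  p=1, n=1
  p=2, n=2
  p=6, n=3
  p=24, n=4

Final answer: 24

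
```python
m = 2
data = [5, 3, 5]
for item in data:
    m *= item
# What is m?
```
Trace:
  m=2
  m=10, item=5
  m=30, item=3
  m=150, item=5

Final answer: 150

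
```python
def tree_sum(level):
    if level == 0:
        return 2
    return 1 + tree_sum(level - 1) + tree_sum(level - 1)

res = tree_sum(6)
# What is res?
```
Call trace (a repeated sub-call is expanded the first time; later identical calls just restate its return value):
tree_sum(level=6)
  tree_sum(level=5)
    tree_sum(level=4)
      tree_sum(level=3)
        tree_sum(level=2)
          tree_sum(level=1)
            tree_sum(level=0)
            -> return 2
            tree_sum(level=0)
            -> return 2
          -> return 5
          tree_sum(level=1) -> return 5  (same call as traced above)
        -> return 11
        tree_sum(level=2) -> return 11  (same call as traced above)
      -> return 23
      tree_sum(level=3) -> return 23  (same call as traced above)
    -> return 47
    tree_sum(level=4) -> return 47  (same call as traced above)
  -> return 95
  tree_sum(level=5) -> return 95  (same call as traced above)
-> return 191

Final answer: 191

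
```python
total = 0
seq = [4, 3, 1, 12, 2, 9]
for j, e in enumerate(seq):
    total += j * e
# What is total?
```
Trace:
  total=0
  total=0, j=0, e=4
  total=3, j=1, e=3
  total=5, j=2, e=1
  total=41, j=3, e=12
  total=49, j=4, e=2
  total=94, j=5, e=9

Final answer: 94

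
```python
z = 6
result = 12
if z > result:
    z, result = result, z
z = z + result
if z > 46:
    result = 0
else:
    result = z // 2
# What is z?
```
Trace:
  z=6
  z=6, result=12
  z=6, result=12
  z=18, result=12
  z=18, result=9

Final answer: 18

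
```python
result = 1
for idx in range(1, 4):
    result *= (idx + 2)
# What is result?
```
Trace:
  result=1
  result=3, idx=1
  result=12, idx=2
  result=60, idx=3

Final answer: 60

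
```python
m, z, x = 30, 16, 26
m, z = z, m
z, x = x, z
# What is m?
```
Trace:
  m=30, z=16, x=26
  m=16, z=30, x=26
  m=16, z=26, x=30

Final answer: 16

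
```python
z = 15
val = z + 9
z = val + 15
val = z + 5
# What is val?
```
Trace:
  z=15
  z=15, val=24
  z=39, val=24
  z=39, val=44

Final answer: 44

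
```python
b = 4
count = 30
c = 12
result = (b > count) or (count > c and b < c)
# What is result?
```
Trace:
  b=4
  b=4, count=30
  b=4, count=30, c=12
  b=4, count=30, c=12, result=True

Final answer: True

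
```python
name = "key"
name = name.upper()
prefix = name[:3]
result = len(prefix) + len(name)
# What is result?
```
Trace:
  name='key'
  name='KEY'
  name='KEY', prefix='KEY'
  name='KEY', prefix='KEY', result=6

Final answer: 6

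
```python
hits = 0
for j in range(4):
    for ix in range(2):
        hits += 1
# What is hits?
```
Trace:
  hits=0
  hits=1, j=0, ix=0
  hits=2, j=0, ix=1
  hits=3, j=1, ix=0
  hits=4, j=1, ix=1
  hits=5, j=2, ix=0
  hits=6, j=2, ix=1
  hits=7, j=3, ix=0
  hits=8, j=3, ix=1

Final answer: 8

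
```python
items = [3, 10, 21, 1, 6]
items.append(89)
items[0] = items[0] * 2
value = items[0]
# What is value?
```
Trace:
  items=[3, 10, 21, 1, 6]
  items=[3, 10, 21, 1, 6, 89]
  items=[6, 10, 21, 1, 6, 89]
  items=[6, 10, 21, 1, 6, 89], value=6

Final answer: 6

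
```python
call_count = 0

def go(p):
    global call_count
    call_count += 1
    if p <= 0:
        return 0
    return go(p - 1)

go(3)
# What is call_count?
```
Call trace:
go(p=3)
  go(p=2)
    go(p=1)
      go(p=0)
      -> return 0
    -> return 0
  -> return 0
-> return 0

call_count is incremented once per call. go is entered once for each p = 3, 2, 1, 0 (the p <= 0 call returns without recursing), i.e. 3 + 1 calls.
call_count = 4

Final answer: 4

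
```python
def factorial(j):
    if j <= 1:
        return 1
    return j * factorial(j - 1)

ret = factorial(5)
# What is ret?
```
Call trace:
factorial(j=5)
  factorial(j=4)
    factorial(j=3)
      factorial(j=2)
        factorial(j=1)
        -> return 1
      -> return 2
    -> return 6
  -> return 24
-> return 120

Final answer: 120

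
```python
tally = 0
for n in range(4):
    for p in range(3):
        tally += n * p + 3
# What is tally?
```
Trace:
  tally=0
  tally=3, n=0, p=0
  tally=6, n=0, p=1
  tally=9, n=0, p=2
  tally=12, n=1, p=0
  tally=16, n=1, p=1
  tally=21, n=1, p=2
  tally=24, n=2, p=0
  tally=29, n=2, p=1
  tally=36, n=2, p=2
  tally=39, n=3, p=0
  tally=45, n=3, p=1
  tally=54, n=3, p=2

Final answer: 54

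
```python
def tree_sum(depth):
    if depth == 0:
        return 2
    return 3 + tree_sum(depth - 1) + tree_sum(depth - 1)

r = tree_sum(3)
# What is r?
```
Call trace (a repeated sub-call is expanded the first time; later identical calls just restate its return value):
tree_sum(depth=3)
  tree_sum(depth=2)
    tree_sum(depth=1)
      tree_sum(depth=0)
      -> return 2
      tree_sum(depth=0)
      -> return 2
    -> return 7
    tree_sum(depth=1) -> return 7  (same call as traced above)
  -> return 17
  tree_sum(depth=2) -> return 17  (same call as traced above)
-> return 37

Final answer: 37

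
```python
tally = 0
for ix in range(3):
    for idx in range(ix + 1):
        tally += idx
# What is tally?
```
Trace:
  tally=0
  tally=0, ix=0, idx=0
  tally=0, ix=1, idx=0
  tally=1, ix=1, idx=1
  tally=1, ix=2, idx=0
  tally=2, ix=2, idx=1
  tally=4, ix=2, idx=2

Final answer: 4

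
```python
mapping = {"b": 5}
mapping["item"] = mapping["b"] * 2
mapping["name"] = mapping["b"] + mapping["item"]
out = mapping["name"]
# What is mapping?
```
Trace:
  mapping={'b': 5}
  mapping={'b': 5, 'item': 10}
  mapping={'b': 5, 'item': 10, 'name': 15}
  mapping={'b': 5, 'item': 10, 'name': 15}, out=15

Final answer: {'b': 5, 'item': 10, 'name': 15}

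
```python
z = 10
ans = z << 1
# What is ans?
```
Trace:
  z=10
  z=10, ans=20

Final answer: 20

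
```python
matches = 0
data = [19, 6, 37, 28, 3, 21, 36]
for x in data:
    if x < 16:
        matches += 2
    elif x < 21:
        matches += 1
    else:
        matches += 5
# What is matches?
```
Trace:
  matches=0
  matches=1, x=19
  matches=3, x=6
  matches=8, x=37
  matches=13, x=28
  matches=15, x=3
  matches=20, x=21
  matches=25, x=36

Final answer: 25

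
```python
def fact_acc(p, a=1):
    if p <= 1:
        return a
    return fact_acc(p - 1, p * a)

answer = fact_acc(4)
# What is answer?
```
Call trace:
fact_acc(p=4, a=1)
  fact_acc(p=3, a=4)
    fact_acc(p=2, a=12)
      fact_acc(p=1, a=24)
      -> return 24
    -> return 24
  -> return 24
-> return 24

Final answer: 24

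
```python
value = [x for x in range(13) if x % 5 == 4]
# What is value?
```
Trace:
  x=0
  x=1
  x=2
  x=3
  x=4
  x=5
  x=6
  x=7
  x=8
  x=9
  x=10
  x=11
  x=12
  value=[4, 9]

Final answer: [4, 9]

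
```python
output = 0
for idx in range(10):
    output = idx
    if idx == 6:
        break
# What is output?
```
Trace:
  output=0
  output=0, idx=0
  output=1, idx=1
  output=2, idx=2
  output=3, idx=3
  output=4, idx=4
  output=5, idx=5
  output=6, idx=6

Final answer: 6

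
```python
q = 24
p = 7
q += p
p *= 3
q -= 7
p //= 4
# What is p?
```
Trace:
  q=24
  q=24, p=7
  q=31, p=7
  q=31, p=21
  q=24, p=21
  q=24, p=5

Final answer: 5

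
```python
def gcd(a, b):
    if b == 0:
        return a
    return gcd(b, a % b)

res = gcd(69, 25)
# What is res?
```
Call trace:
gcd(a=69, b=25)
  gcd(a=25, b=19)
    gcd(a=19, b=6)
      gcd(a=6, b=1)
        gcd(a=1, b=0)
        -> return 1
      -> return 1
    -> return 1
  -> return 1
-> return 1

Final answer: 1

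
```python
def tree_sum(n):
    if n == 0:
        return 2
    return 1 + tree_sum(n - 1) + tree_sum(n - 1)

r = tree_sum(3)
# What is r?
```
Call trace (a repeated sub-call is expanded the first time; later identical calls just restate its return value):
tree_sum(n=3)
  tree_sum(n=2)
    tree_sum(n=1)
      tree_sum(n=0)
      -> return 2
      tree_sum(n=0)
      -> return 2
    -> return 5
    tree_sum(n=1) -> return 5  (same call as traced above)
  -> return 11
  tree_sum(n=2) -> return 11  (same call as traced above)
-> return 23

Final answer: 23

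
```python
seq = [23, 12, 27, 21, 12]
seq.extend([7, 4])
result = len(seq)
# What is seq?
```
Trace:
  seq=[23, 12, 27, 21, 12]
  seq=[23, 12, 27, 21, 12, 7, 4]
  seq=[23, 12, 27, 21, 12, 7, 4], result=7

Final answer: [23, 12, 27, 21, 12, 7, 4]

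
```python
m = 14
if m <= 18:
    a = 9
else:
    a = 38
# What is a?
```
Trace:
  m=14
  m=14, a=9

Final answer: 9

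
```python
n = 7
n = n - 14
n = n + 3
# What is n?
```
Trace:
  n=7
  n=-7
  n=-4

Final answer: -4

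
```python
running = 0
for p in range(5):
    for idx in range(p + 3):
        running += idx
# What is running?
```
Trace:
  running=0
  running=0, p=0, idx=0
  running=1, p=0, idx=1
  running=3, p=0, idx=2
  running=3, p=1, idx=0
  running=4, p=1, idx=1
  running=6, p=1, idx=2
  running=9, p=1, idx=3
  running=9, p=2, idx=0
  running=10, p=2, idx=1
  running=12, p=2, idx=2
  running=15, p=2, idx=3
  running=19, p=2, idx=4
  running=19, p=3, idx=0
  running=20, p=3, idx=1
  running=22, p=3, idx=2
  running=25, p=3, idx=3
  running=29, p=3, idx=4
  running=34, p=3, idx=5
  running=34, p=4, idx=0
  running=35, p=4, idx=1
  running=37, p=4, idx=2
  running=40, p=4, idx=3
  running=44, p=4, idx=4
  running=49, p=4, idx=5
  running=55, p=4, idx=6

Final answer: 55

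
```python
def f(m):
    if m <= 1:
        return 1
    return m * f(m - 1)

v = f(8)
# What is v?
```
Call trace:
f(m=8)
  f(m=7)
    f(m=6)
      f(m=5)
        f(m=4)
          f(m=3)
            f(m=2)
              f(m=1)
              -> return 1
            -> return 2
          -> return 6
        -> return 24
      -> return 120
    -> return 720
  -> return 5040
-> return 40320

Final answer: 40320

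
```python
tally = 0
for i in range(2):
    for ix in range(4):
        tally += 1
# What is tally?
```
Trace:
  tally=0
  tally=1, i=0, ix=0
  tally=2, i=0, ix=1
  tally=3, i=0, ix=2
  tally=4, i=0, ix=3
  tally=5, i=1, ix=0
  tally=6, i=1, ix=1
  tally=7, i=1, ix=2
  tally=8, i=1, ix=3

Final answer: 8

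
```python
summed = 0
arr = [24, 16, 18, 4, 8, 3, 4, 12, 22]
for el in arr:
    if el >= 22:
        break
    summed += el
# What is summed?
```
Trace:
  summed=0
  summed=0, el=24

Final answer: 0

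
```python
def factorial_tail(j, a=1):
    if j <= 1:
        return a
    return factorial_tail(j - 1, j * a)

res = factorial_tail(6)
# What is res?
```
Call trace:
factorial_tail(j=6, a=1)
  factorial_tail(j=5, a=6)
    factorial_tail(j=4, a=30)
      factorial_tail(j=3, a=120)
        factorial_tail(j=2, a=360)
          factorial_tail(j=1, a=720)
          -> return 720
        -> return 720
      -> return 720
    -> return 720
  -> return 720
-> return 720

Final answer: 720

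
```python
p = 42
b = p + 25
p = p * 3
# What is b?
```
Trace:
  p=42
  p=42, b=67
  p=126, b=67

Final answer: 67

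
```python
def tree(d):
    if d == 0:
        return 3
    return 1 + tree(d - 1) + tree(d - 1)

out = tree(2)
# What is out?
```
Call trace (a repeated sub-call is expanded the first time; later identical calls just restate its return value):
tree(d=2)
  tree(d=1)
    tree(d=0)
    -> return 3
    tree(d=0)
    -> return 3
  -> return 7
  tree(d=1) -> return 7  (same call as traced above)
-> return 15

Final answer: 15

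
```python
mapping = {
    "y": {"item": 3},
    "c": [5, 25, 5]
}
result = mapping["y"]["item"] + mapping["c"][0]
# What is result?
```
Trace:
  mapping={'y': {'item': 3}, 'c': [5, 25, 5]}
  mapping={'y': {'item': 3}, 'c': [5, 25, 5]}, result=8

Final answer: 8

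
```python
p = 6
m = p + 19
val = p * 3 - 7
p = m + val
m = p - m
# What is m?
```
Trace:
  p=6
  p=6, m=25
  p=6, m=25, val=11
  p=36, m=25, val=11
  p=36, m=11, val=11

Final answer: 11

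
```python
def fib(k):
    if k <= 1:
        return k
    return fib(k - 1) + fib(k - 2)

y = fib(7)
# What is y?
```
Call trace (a repeated sub-call is expanded the first time; later identical calls just restate its return value):
fib(k=7)
  fib(k=6)
    fib(k=5)
      fib(k=4)
        fib(k=3)
          fib(k=2)
            fib(k=1)
            -> return 1
            fib(k=0)
            -> return 0
          -> return 1
          fib(k=1)
          -> return 1
        -> return 2
        fib(k=2) -> return 1  (same call as traced above)
      -> return 3
      fib(k=3) -> return 2  (same call as traced above)
    -> return 5
    fib(k=4) -> return 3  (same call as traced above)
  -> return 8
  fib(k=5) -> return 5  (same call as traced above)
-> return 13

Final answer: 13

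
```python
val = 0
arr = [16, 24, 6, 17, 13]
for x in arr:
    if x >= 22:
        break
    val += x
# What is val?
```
Trace:
  val=0
  val=16, x=16
  val=16, x=24

Final answer: 16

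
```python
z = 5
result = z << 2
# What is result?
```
Trace:
  z=5
  z=5, result=20

Final answer: 20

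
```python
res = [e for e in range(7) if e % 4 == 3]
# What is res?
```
Trace:
  e=0
  e=1
  e=2
  e=3
  e=4
  e=5
  e=6
  res=[3]

Final answer: [3]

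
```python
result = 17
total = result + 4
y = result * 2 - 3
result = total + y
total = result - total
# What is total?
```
Trace:
  result=17
  result=17, total=21
  result=17, total=21, y=31
  result=52, total=21, y=31
  result=52, total=31, y=31

Final answer: 31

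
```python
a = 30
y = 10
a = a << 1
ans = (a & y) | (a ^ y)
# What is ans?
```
Trace:
  a=30
  a=30, y=10
  a=60, y=10
  a=60, y=10, ans=62

Final answer: 62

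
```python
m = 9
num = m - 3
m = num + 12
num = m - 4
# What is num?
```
Trace:
  m=9
  m=9, num=6
  m=18, num=6
  m=18, num=14

Final answer: 14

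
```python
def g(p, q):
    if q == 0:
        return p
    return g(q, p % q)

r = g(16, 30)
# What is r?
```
Call trace:
g(p=16, q=30)
  g(p=30, q=16)
    g(p=16, q=14)
      g(p=14, q=2)
        g(p=2, q=0)
        -> return 2
      -> return 2
    -> return 2
  -> return 2
-> return 2

Final answer: 2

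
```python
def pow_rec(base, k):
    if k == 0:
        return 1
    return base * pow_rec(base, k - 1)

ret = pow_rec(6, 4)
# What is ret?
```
Call trace:
pow_rec(base=6, k=4)
  pow_rec(base=6, k=3)
    pow_rec(base=6, k=2)
      pow_rec(base=6, k=1)
        pow_rec(base=6, k=0)
        -> return 1
      -> return 6
    -> return 36
  -> return 216
-> return 1296

Final answer: 1296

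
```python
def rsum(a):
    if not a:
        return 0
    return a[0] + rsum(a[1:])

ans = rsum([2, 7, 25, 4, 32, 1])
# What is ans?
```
Call trace:
rsum(a=[2, 7, 25, 4, 32, 1])
  rsum(a=[7, 25, 4, 32, 1])
    rsum(a=[25, 4, 32, 1])
      rsum(a=[4, 32, 1])
        rsum(a=[32, 1])
          rsum(a=[1])
            rsum(a=[])
            -> return 0
          -> return 1
        -> return 33
      -> return 37
    -> return 62
  -> return 69
-> return 71

Final answer: 71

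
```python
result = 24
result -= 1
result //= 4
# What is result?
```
Trace:
  result=24
  result=23
  result=5

Final answer: 5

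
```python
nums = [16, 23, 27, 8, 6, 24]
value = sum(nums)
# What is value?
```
Trace:
  nums=[16, 23, 27, 8, 6, 24]
  nums=[16, 23, 27, 8, 6, 24], value=104

Final answer: 104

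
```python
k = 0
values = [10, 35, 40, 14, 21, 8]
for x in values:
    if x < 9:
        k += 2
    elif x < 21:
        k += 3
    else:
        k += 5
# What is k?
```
Trace:
  k=0
  k=3, x=10
  k=8, x=35
  k=13, x=40
  k=16, x=14
  k=21, x=21
  k=23, x=8

Final answer: 23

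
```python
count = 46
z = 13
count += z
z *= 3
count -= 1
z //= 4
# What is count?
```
Trace:
  count=46
  count=46, z=13
  count=59, z=13
  count=59, z=39
  count=58, z=39
  count=58, z=9

Final answer: 58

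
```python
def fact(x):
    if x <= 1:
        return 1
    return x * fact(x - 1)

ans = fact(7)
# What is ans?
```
Call trace:
fact(x=7)
  fact(x=6)
    fact(x=5)
      fact(x=4)
        fact(x=3)
          fact(x=2)
            fact(x=1)
            -> return 1
          -> return 2
        -> return 6
      -> return 24
    -> return 120
  -> return 720
-> return 5040

Final answer: 5040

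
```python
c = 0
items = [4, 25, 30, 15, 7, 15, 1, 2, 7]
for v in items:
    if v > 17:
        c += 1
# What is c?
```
Trace:
  c=0
  c=0, v=4
  c=1, v=25
  c=2, v=30
  c=2, v=15
  c=2, v=7
  c=2, v=15
  c=2, v=1
  c=2, v=2
  c=2, v=7

Final answer: 2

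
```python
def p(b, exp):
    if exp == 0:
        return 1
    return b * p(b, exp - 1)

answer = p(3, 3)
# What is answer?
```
Call trace:
p(b=3, exp=3)
  p(b=3, exp=2)
    p(b=3, exp=1)
      p(b=3, exp=0)
      -> return 1
    -> return 3
  -> return 9
-> return 27

Final answer: 27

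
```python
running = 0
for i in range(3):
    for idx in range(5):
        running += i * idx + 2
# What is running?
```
Trace:
  running=0
  running=2, i=0, idx=0
  running=4, i=0, idx=1
  running=6, i=0, idx=2
  running=8, i=0, idx=3
  running=10, i=0, idx=4
  running=12, i=1, idx=0
  running=15, i=1, idx=1
  running=19, i=1, idx=2
  running=24, i=1, idx=3
  running=30, i=1, idx=4
  running=32, i=2, idx=0
  running=36, i=2, idx=1
  running=42, i=2, idx=2
  running=50, i=2, idx=3
  running=60, i=2, idx=4

Final answer: 60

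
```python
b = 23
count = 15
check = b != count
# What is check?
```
Trace:
  b=23
  b=23, count=15
  b=23, count=15, check=True

Final answer: True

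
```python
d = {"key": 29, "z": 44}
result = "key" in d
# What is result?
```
Trace:
  d={'key': 29, 'z': 44}
  d={'key': 29, 'z': 44}, result=True

Final answer: True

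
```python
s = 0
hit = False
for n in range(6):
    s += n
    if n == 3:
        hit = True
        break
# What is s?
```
Trace:
  s=0
  s=0, hit=False
  s=0, hit=False, n=0
  s=1, hit=False, n=1
  s=3, hit=False, n=2
  s=6, hit=True, n=3

Final answer: 6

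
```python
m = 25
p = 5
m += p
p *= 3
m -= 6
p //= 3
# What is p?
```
Trace:
  m=25
  m=25, p=5
  m=30, p=5
  m=30, p=15
  m=24, p=15
  m=24, p=5

Final answer: 5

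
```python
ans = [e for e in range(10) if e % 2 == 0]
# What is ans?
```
Trace:
  e=0
  e=1
  e=2
  e=3
  e=4
  e=5
  e=6
  e=7
  e=8
  e=9
  ans=[0, 2, 4, 6, 8]

Final answer: [0, 2, 4, 6, 8]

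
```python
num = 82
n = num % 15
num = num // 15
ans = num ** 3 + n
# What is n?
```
Trace:
  num=82
  num=82, n=7
  num=5, n=7
  num=5, n=7, ans=132

Final answer: 7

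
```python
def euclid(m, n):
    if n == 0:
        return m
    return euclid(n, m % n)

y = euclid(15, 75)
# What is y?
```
Call trace:
euclid(m=15, n=75)
  euclid(m=75, n=15)
    euclid(m=15, n=0)
    -> return 15
  -> return 15
-> return 15

Final answer: 15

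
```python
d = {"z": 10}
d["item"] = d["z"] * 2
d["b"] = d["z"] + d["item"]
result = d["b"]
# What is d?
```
Trace:
  d={'z': 10}
  d={'z': 10, 'item': 20}
  d={'z': 10, 'item': 20, 'b': 30}
  d={'z': 10, 'item': 20, 'b': 30}, result=30

Final answer: {'z': 10, 'item': 20, 'b': 30}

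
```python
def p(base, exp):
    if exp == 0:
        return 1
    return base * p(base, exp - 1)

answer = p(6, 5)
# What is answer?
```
Call trace:
p(base=6, exp=5)
  p(base=6, exp=4)
    p(base=6, exp=3)
      p(base=6, exp=2)
        p(base=6, exp=1)
          p(base=6, exp=0)
          -> return 1
        -> return 6
      -> return 36
    -> return 216
  -> return 1296
-> return 7776

Final answer: 7776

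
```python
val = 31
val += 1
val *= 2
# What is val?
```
Trace:
  val=31
  val=32
  val=64

Final answer: 64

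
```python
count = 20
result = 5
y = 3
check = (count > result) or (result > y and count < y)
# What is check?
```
Trace:
  count=20
  count=20, result=5
  count=20, result=5, y=3
  count=20, result=5, y=3, check=True

Final answer: True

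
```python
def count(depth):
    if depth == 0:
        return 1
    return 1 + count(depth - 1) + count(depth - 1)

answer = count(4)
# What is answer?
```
Call trace (a repeated sub-call is expanded the first time; later identical calls just restate its return value):
count(depth=4)
  count(depth=3)
    count(depth=2)
      count(depth=1)
        count(depth=0)
        -> return 1
        count(depth=0)
        -> return 1
      -> return 3
      count(depth=1) -> return 3  (same call as traced above)
    -> return 7
    count(depth=2) -> return 7  (same call as traced above)
  -> return 15
  count(depth=3) -> return 15  (same call as traced above)
-> return 31

Final answer: 31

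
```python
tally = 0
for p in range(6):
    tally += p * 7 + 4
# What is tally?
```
Trace:
  tally=0
  tally=4, p=0
  tally=15, p=1
  tally=33, p=2
  tally=58, p=3
  tally=90, p=4
  tally=129, p=5

Final answer: 129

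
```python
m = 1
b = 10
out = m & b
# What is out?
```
Trace:
  m=1
  m=1, b=10
  m=1, b=10, out=0

Final answer: 0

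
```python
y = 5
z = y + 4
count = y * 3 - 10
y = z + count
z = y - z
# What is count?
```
Trace:
  y=5
  y=5, z=9
  y=5, z=9, count=5
  y=14, z=9, count=5
  y=14, z=5, count=5

Final answer: 5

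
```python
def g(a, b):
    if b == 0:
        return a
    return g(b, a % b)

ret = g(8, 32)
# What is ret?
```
Call trace:
g(a=8, b=32)
  g(a=32, b=8)
    g(a=8, b=0)
    -> return 8
  -> return 8
-> return 8

Final answer: 8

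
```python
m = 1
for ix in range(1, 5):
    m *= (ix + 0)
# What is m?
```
Trace:
  m=1
  m=1, ix=1
  m=2, ix=2
  m=6, ix=3
  m=24, ix=4

Final answer: 24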